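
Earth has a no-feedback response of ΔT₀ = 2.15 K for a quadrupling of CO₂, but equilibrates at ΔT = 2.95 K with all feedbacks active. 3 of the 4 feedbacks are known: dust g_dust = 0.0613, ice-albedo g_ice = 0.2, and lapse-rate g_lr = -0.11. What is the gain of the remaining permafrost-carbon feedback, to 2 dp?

Amplification A = ΔT/ΔT₀ = 2.95/2.15 = 1.372.
Total gain g = 1 − 1/A = 1 − 1/1.372 = 0.2711.
Known gains sum to 0.0613 + 0.2 − 0.11 = 0.1513.
g_pf = 0.2711 − 0.1513 = 0.12.

0.12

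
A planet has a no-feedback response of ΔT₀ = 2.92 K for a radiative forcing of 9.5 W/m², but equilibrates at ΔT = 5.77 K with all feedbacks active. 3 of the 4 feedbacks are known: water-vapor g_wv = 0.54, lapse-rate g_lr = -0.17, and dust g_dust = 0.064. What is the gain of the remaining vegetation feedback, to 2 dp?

Amplification A = ΔT/ΔT₀ = 5.77/2.92 = 1.976.
Total gain g = 1 − 1/A = 1 − 1/1.976 = 0.4939.
Known gains sum to 0.54 − 0.17 + 0.064 = 0.434.
g_veg = 0.4939 − 0.434 = 0.06.

0.06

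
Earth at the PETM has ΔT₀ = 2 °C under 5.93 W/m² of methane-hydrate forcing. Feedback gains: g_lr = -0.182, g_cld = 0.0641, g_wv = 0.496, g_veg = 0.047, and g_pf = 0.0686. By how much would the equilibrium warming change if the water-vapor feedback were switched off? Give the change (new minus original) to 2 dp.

-1.95 °C

Original: g = 0.4937, ΔT = 2/(1−0.4937) = 3.9502 °C.
Without water-vapor: g' = -0.0023, ΔT' = 2/(1+0.0023) = 1.9954 °C.
Change = 1.9954 − 3.9502 = -1.95 °C.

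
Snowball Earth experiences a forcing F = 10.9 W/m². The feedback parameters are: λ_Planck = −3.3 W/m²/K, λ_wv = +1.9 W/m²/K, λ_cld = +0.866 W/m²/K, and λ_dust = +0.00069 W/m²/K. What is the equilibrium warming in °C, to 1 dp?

20.4 °C

Net feedback parameter λ = (−3.3) + (+1.9) + (+0.866) + (+0.00069) = -0.53331 W/m²/K.
ΔT = −F/λ = −10.9/(-0.53331) = 20.4 °C.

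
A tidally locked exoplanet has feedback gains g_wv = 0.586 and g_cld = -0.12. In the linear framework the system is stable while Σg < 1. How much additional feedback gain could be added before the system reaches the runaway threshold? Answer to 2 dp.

0.53

Current total gain = 0.586 − 0.12 = 0.466.
Margin to runaway = 1 − 0.466 = 0.53.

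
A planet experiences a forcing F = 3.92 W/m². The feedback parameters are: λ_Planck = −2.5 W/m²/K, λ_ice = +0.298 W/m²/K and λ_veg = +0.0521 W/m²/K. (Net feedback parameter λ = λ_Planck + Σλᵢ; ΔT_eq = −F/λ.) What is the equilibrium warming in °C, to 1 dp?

1.8 °C

Net feedback parameter λ = (−2.5) + (+0.298) + (+0.0521) = -2.1499 W/m²/K.
ΔT = −F/λ = −3.92/(-2.1499) = 1.8 °C.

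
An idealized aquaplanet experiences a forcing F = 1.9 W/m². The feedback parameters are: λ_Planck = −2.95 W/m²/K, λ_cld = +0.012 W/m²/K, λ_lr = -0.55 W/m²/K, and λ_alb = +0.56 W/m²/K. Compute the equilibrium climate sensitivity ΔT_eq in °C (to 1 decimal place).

0.6 °C

Net feedback parameter λ = (−2.95) + (+0.012) + (-0.55) + (+0.56) = -2.928 W/m²/K.
ΔT = −F/λ = −1.9/(-2.928) = 0.6 °C.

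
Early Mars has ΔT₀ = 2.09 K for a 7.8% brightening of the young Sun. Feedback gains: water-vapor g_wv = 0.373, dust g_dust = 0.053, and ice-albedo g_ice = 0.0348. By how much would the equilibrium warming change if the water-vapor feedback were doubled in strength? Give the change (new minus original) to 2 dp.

8.70 K

Original: g = 0.4608, ΔT = 2.09/(1−0.4608) = 3.8761 K.
With doubled water-vapor: g' = 0.8338, ΔT' = 2.09/(1−0.8338) = 12.5752 K.
Change = 12.5752 − 3.8761 = 8.70 K.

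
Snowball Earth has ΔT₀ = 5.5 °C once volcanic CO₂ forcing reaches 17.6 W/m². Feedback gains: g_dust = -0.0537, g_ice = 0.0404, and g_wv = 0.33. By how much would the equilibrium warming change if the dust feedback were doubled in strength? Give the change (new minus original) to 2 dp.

Original: g = 0.3167, ΔT = 5.5/(1−0.3167) = 8.0492 °C.
With doubled dust: g' = 0.263, ΔT' = 5.5/(1−0.263) = 7.4627 °C.
Change = 7.4627 − 8.0492 = -0.59 °C.

-0.59 °C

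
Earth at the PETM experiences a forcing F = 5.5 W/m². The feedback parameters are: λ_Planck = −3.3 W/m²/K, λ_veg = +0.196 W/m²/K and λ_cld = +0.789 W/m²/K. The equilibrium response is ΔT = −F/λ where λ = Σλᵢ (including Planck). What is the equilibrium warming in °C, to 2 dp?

2.38 °C

Net feedback parameter λ = (−3.3) + (+0.196) + (+0.789) = -2.315 W/m²/K.
ΔT = −F/λ = −5.5/(-2.315) = 2.38 °C.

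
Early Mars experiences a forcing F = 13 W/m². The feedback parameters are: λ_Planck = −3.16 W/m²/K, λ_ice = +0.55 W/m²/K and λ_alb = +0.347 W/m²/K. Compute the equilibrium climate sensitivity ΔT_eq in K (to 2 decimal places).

5.74 K

Net feedback parameter λ = (−3.16) + (+0.55) + (+0.347) = -2.263 W/m²/K.
ΔT = −F/λ = −13/(-2.263) = 5.74 K.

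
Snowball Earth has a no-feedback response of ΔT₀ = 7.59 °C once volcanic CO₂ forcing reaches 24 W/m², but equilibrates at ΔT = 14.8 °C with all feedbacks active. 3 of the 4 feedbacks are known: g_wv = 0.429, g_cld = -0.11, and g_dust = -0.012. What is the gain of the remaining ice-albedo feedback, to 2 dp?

0.18

Amplification A = ΔT/ΔT₀ = 14.8/7.59 = 1.95.
Total gain g = 1 − 1/A = 1 − 1/1.95 = 0.4872.
Known gains sum to 0.429 − 0.11 − 0.012 = 0.307.
g_ice = 0.4872 − 0.307 = 0.18.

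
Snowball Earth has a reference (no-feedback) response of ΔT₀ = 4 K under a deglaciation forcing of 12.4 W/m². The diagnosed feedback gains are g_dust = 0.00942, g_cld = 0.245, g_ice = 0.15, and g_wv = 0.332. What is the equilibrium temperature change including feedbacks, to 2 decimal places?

Total gain g = 0.00942 + 0.245 + 0.15 + 0.332 = 0.73642.
Amplification A = 1/(1 − 0.73642) = 3.794.
ΔT = 4 × 3.794 = 15.18 K.

15.18 K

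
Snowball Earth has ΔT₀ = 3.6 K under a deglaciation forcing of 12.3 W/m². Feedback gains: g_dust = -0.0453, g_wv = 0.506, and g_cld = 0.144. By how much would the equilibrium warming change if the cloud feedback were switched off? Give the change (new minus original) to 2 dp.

Original: g = 0.6047, ΔT = 3.6/(1−0.6047) = 9.1070 K.
Without cloud: g' = 0.4607, ΔT' = 3.6/(1−0.4607) = 6.6753 K.
Change = 6.6753 − 9.1070 = -2.43 K.

-2.43 K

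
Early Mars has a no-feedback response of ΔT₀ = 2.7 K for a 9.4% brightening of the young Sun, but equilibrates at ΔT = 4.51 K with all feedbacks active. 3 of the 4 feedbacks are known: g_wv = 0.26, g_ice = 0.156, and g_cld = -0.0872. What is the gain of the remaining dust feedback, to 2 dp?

Amplification A = ΔT/ΔT₀ = 4.51/2.7 = 1.67.
Total gain g = 1 − 1/A = 1 − 1/1.67 = 0.4012.
Known gains sum to 0.26 + 0.156 − 0.0872 = 0.3288.
g_dust = 0.4012 − 0.3288 = 0.07.

0.07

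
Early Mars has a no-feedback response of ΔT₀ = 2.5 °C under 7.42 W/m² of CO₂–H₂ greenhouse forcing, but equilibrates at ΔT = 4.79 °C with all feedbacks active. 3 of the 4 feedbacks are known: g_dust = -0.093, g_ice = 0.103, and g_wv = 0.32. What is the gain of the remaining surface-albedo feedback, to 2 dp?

Amplification A = ΔT/ΔT₀ = 4.79/2.5 = 1.916.
Total gain g = 1 − 1/A = 1 − 1/1.916 = 0.4781.
Known gains sum to -0.093 + 0.103 + 0.32 = 0.33.
g_alb = 0.4781 − 0.33 = 0.15.

0.15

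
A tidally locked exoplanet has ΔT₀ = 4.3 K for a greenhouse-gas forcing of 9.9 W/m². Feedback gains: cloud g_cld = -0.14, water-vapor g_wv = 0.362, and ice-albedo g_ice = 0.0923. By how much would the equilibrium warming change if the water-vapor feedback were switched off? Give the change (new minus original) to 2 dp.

-2.17 K

Original: g = 0.3143, ΔT = 4.3/(1−0.3143) = 6.2710 K.
Without water-vapor: g' = -0.0477, ΔT' = 4.3/(1+0.0477) = 4.1042 K.
Change = 4.1042 − 6.2710 = -2.17 K.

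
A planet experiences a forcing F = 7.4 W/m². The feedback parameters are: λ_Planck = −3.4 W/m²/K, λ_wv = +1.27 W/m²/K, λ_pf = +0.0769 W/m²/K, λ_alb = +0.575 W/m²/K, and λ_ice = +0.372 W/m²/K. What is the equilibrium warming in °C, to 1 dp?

Net feedback parameter λ = (−3.4) + (+1.27) + (+0.0769) + (+0.575) + (+0.372) = -1.1061 W/m²/K.
ΔT = −F/λ = −7.4/(-1.1061) = 6.7 °C.

6.7 °C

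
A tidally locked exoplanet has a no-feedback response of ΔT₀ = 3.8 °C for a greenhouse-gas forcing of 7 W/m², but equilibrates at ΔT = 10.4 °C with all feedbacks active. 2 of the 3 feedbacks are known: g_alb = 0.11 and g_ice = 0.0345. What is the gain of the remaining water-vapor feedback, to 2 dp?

Amplification A = ΔT/ΔT₀ = 10.4/3.8 = 2.737.
Total gain g = 1 − 1/A = 1 − 1/2.737 = 0.6346.
Known gains sum to 0.11 + 0.0345 = 0.1445.
g_wv = 0.6346 − 0.1445 = 0.49.

0.49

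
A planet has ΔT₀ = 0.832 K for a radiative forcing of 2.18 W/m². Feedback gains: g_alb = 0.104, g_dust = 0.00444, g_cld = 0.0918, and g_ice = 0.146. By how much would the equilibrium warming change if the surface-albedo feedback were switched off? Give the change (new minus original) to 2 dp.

Original: g = 0.34624, ΔT = 0.832/(1−0.34624) = 1.2726 K.
Without surface-albedo: g' = 0.24224, ΔT' = 0.832/(1−0.24224) = 1.0980 K.
Change = 1.0980 − 1.2726 = -0.17 K.

-0.17 K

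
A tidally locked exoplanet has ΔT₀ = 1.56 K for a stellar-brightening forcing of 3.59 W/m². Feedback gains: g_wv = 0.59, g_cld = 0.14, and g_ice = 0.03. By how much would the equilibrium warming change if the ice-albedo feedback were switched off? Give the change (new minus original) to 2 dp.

Original: g = 0.76, ΔT = 1.56/(1−0.76) = 6.5000 K.
Without ice-albedo: g' = 0.73, ΔT' = 1.56/(1−0.73) = 5.7778 K.
Change = 5.7778 − 6.5000 = -0.72 K.

-0.72 K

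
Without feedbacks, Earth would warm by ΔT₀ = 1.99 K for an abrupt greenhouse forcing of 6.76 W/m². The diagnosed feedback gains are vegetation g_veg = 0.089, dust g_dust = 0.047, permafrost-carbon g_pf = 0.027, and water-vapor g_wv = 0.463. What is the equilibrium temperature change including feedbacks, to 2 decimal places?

Total gain g = 0.089 + 0.047 + 0.027 + 0.463 = 0.626.
Amplification A = 1/(1 − 0.626) = 2.674.
ΔT = 1.99 × 2.674 = 5.32 K.

5.32 K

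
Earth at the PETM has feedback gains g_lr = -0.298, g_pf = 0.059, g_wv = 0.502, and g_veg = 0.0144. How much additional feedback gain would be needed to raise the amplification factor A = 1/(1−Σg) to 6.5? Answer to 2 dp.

0.57

Current total gain = 0.2774.
Target gain for A = 6.5: g* = 1 − 1/6.5 = 0.8462.
Additional gain needed = 0.8462 − 0.2774 = 0.57.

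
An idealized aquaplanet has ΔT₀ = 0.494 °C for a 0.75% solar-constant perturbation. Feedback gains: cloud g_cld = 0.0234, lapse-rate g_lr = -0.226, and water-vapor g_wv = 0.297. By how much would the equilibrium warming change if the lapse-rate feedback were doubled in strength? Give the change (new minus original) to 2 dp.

Original: g = 0.0944, ΔT = 0.494/(1−0.0944) = 0.5455 °C.
With doubled lapse-rate: g' = -0.1316, ΔT' = 0.494/(1+0.1316) = 0.4366 °C.
Change = 0.4366 − 0.5455 = -0.11 °C.

-0.11 °C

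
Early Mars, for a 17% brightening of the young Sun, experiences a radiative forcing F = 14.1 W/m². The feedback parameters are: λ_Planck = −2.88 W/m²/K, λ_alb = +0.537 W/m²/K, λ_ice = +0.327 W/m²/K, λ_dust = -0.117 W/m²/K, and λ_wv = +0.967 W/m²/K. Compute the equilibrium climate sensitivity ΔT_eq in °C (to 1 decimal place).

12.1 °C

Net feedback parameter λ = (−2.88) + (+0.537) + (+0.327) + (-0.117) + (+0.967) = -1.166 W/m²/K.
ΔT = −F/λ = −14.1/(-1.166) = 12.1 °C.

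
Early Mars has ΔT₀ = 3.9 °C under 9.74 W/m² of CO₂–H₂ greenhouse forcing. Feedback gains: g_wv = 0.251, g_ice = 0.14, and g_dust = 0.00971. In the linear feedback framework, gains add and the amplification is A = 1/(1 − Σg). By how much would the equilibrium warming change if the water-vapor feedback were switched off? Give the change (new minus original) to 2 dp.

-1.92 °C

Original: g = 0.40071, ΔT = 3.9/(1−0.40071) = 6.5077 °C.
Without water-vapor: g' = 0.14971, ΔT' = 3.9/(1−0.14971) = 4.5867 °C.
Change = 4.5867 − 6.5077 = -1.92 °C.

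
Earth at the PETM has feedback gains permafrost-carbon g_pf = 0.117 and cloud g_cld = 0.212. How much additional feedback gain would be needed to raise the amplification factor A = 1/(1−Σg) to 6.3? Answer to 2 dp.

Current total gain = 0.329.
Target gain for A = 6.3: g* = 1 − 1/6.3 = 0.8413.
Additional gain needed = 0.8413 − 0.329 = 0.51.

0.51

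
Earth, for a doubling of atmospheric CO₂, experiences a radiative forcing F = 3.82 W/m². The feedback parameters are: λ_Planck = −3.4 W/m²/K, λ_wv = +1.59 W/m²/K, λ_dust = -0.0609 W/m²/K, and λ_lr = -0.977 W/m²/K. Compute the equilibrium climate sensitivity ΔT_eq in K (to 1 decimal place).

Net feedback parameter λ = (−3.4) + (+1.59) + (-0.0609) + (-0.977) = -2.8479 W/m²/K.
ΔT = −F/λ = −3.82/(-2.8479) = 1.3 K.

1.3 K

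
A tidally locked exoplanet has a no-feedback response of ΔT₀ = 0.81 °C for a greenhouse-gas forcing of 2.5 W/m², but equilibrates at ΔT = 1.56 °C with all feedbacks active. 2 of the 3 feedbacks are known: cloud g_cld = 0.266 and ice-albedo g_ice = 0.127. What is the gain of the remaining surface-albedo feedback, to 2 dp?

0.09

Amplification A = ΔT/ΔT₀ = 1.56/0.81 = 1.926.
Total gain g = 1 − 1/A = 1 − 1/1.926 = 0.4808.
Known gains sum to 0.266 + 0.127 = 0.393.
g_alb = 0.4808 − 0.393 = 0.09.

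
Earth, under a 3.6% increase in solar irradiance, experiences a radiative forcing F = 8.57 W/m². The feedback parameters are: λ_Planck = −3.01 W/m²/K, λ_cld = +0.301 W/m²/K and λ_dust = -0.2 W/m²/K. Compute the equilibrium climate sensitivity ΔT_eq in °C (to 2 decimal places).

Net feedback parameter λ = (−3.01) + (+0.301) + (-0.2) = -2.909 W/m²/K.
ΔT = −F/λ = −8.57/(-2.909) = 2.95 °C.

2.95 °C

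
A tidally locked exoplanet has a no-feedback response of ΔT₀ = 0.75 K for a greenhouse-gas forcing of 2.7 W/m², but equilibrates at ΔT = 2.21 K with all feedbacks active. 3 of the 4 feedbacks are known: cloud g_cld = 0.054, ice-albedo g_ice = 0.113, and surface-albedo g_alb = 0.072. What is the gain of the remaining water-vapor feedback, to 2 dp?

0.42

Amplification A = ΔT/ΔT₀ = 2.21/0.75 = 2.947.
Total gain g = 1 − 1/A = 1 − 1/2.947 = 0.6607.
Known gains sum to 0.054 + 0.113 + 0.072 = 0.239.
g_wv = 0.6607 − 0.239 = 0.42.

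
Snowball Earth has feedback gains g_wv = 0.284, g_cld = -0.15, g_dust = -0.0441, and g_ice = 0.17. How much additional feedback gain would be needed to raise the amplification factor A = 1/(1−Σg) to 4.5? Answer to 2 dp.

Current total gain = 0.2599.
Target gain for A = 4.5: g* = 1 − 1/4.5 = 0.7778.
Additional gain needed = 0.7778 − 0.2599 = 0.52.

0.52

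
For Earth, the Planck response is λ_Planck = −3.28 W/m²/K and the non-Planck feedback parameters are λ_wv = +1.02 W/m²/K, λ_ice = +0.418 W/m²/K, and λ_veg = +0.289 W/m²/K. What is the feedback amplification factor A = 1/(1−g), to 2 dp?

2.11

Convert to gains: g_wv = 1.02/3.28 = 0.311; g_ice = 0.418/3.28 = 0.1274; g_veg = 0.289/3.28 = 0.08811.
Total gain g = 0.52651.
A = 1/(1 − 0.52651) = 2.11.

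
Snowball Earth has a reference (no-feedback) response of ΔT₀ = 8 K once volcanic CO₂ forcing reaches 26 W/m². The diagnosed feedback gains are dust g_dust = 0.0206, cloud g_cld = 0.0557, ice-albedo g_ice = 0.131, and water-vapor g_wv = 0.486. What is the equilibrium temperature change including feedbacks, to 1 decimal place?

Total gain g = 0.0206 + 0.0557 + 0.131 + 0.486 = 0.6933.
Amplification A = 1/(1 − 0.6933) = 3.261.
ΔT = 8 × 3.261 = 26.1 K.

26.1 K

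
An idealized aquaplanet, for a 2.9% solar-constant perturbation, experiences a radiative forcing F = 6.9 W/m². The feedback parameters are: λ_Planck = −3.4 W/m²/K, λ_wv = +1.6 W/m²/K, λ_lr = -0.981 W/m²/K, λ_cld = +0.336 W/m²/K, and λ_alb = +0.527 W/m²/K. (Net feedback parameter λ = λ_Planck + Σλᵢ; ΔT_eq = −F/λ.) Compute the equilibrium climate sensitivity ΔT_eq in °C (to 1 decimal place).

Net feedback parameter λ = (−3.4) + (+1.6) + (-0.981) + (+0.336) + (+0.527) = -1.918 W/m²/K.
ΔT = −F/λ = −6.9/(-1.918) = 3.6 °C.

3.6 °C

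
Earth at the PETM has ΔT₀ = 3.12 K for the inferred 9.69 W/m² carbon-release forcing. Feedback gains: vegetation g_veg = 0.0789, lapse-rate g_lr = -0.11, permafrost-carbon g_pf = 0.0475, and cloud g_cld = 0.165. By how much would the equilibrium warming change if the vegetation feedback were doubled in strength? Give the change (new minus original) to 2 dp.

0.41 K

Original: g = 0.1814, ΔT = 3.12/(1−0.1814) = 3.8114 K.
With doubled vegetation: g' = 0.2603, ΔT' = 3.12/(1−0.2603) = 4.2179 K.
Change = 4.2179 − 3.8114 = 0.41 K.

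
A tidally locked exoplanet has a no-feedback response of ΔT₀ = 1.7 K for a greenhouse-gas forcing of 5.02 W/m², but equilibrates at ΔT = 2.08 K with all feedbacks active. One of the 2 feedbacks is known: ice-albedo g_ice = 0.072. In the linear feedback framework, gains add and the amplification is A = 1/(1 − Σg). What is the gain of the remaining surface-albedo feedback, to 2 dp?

Amplification A = ΔT/ΔT₀ = 2.08/1.7 = 1.224.
Total gain g = 1 − 1/A = 1 − 1/1.224 = 0.183.
The known gain is 0.072.
g_alb = 0.183 − 0.072 = 0.11.

0.11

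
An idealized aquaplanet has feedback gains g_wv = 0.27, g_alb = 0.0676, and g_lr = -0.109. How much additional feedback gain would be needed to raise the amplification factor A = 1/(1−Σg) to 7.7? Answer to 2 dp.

Current total gain = 0.2286.
Target gain for A = 7.7: g* = 1 − 1/7.7 = 0.8701.
Additional gain needed = 0.8701 − 0.2286 = 0.64.

0.64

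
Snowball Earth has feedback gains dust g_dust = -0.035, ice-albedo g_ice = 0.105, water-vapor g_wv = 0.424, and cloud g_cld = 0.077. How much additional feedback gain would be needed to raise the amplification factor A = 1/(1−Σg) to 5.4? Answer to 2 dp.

0.24

Current total gain = 0.571.
Target gain for A = 5.4: g* = 1 − 1/5.4 = 0.8148.
Additional gain needed = 0.8148 − 0.571 = 0.24.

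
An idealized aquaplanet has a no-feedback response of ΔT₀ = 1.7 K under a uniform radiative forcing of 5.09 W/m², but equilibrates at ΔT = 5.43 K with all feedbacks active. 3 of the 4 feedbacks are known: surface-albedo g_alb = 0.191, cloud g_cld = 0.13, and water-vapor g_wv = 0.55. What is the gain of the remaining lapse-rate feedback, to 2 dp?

Amplification A = ΔT/ΔT₀ = 5.43/1.7 = 3.194.
Total gain g = 1 − 1/A = 1 − 1/3.194 = 0.6869.
Known gains sum to 0.191 + 0.13 + 0.55 = 0.871.
g_lr = 0.6869 − 0.871 = -0.18.

-0.18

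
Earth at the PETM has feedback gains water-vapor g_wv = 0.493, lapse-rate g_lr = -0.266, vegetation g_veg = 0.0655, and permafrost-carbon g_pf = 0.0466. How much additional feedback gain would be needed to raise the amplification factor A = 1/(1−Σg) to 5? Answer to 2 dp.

0.46

Current total gain = 0.3391.
Target gain for A = 5: g* = 1 − 1/5 = 0.8.
Additional gain needed = 0.8 − 0.3391 = 0.46.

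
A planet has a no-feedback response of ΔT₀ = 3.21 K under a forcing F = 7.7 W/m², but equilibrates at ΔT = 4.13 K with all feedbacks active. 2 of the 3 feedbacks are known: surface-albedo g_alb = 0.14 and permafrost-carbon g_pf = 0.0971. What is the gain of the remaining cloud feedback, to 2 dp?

-0.01

Amplification A = ΔT/ΔT₀ = 4.13/3.21 = 1.287.
Total gain g = 1 − 1/A = 1 − 1/1.287 = 0.223.
Known gains sum to 0.14 + 0.0971 = 0.2371.
g_cld = 0.223 − 0.2371 = -0.01.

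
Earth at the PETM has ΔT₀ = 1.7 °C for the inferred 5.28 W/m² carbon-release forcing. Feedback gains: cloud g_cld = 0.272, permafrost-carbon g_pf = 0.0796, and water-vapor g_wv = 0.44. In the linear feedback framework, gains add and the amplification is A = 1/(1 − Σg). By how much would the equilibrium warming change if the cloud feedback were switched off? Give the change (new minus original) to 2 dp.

Original: g = 0.7916, ΔT = 1.7/(1−0.7916) = 8.1574 °C.
Without cloud: g' = 0.5196, ΔT' = 1.7/(1−0.5196) = 3.5387 °C.
Change = 3.5387 − 8.1574 = -4.62 °C.

-4.62 °C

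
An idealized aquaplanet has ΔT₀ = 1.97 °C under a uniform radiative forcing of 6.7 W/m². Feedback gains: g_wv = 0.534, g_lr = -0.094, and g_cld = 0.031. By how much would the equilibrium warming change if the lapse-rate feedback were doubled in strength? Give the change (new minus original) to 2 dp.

-0.56 °C

Original: g = 0.471, ΔT = 1.97/(1−0.471) = 3.7240 °C.
With doubled lapse-rate: g' = 0.377, ΔT' = 1.97/(1−0.377) = 3.1621 °C.
Change = 3.1621 − 3.7240 = -0.56 °C.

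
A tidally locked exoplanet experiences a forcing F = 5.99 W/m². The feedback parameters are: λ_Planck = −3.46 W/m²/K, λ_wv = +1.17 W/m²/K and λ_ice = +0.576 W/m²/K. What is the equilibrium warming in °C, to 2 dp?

Net feedback parameter λ = (−3.46) + (+1.17) + (+0.576) = -1.714 W/m²/K.
ΔT = −F/λ = −5.99/(-1.714) = 3.49 °C.

3.49 °C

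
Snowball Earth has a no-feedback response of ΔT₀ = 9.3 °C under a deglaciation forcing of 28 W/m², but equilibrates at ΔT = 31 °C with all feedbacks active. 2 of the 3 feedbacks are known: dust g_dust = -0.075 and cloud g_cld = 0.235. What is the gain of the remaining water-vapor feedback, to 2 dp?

0.54

Amplification A = ΔT/ΔT₀ = 31/9.3 = 3.333.
Total gain g = 1 − 1/A = 1 − 1/3.333 = 0.7.
Known gains sum to -0.075 + 0.235 = 0.16.
g_wv = 0.7 − 0.16 = 0.54.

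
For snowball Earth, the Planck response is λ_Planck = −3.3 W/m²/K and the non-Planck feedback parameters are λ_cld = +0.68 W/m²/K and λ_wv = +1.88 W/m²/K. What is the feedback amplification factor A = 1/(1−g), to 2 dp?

Convert to gains: g_cld = 0.68/3.3 = 0.2061; g_wv = 1.88/3.3 = 0.5697.
Total gain g = 0.7758.
A = 1/(1 − 0.7758) = 4.46.

4.46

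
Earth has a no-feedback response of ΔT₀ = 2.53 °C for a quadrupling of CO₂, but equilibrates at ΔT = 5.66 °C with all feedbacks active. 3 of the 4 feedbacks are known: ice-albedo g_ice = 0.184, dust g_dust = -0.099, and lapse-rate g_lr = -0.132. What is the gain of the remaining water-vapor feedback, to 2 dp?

Amplification A = ΔT/ΔT₀ = 5.66/2.53 = 2.237.
Total gain g = 1 − 1/A = 1 − 1/2.237 = 0.553.
Known gains sum to 0.184 − 0.099 − 0.132 = -0.047.
g_wv = 0.553 + 0.047 = 0.60.

0.60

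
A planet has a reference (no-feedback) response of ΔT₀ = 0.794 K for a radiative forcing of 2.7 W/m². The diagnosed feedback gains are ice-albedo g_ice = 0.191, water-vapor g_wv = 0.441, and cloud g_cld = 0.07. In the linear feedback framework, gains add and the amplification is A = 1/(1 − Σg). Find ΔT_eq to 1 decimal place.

Total gain g = 0.191 + 0.441 + 0.07 = 0.702.
Amplification A = 1/(1 − 0.702) = 3.356.
ΔT = 0.794 × 3.356 = 2.7 K.

2.7 K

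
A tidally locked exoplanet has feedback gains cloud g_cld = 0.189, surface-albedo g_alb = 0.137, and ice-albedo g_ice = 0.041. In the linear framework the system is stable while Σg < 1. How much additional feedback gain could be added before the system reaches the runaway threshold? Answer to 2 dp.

0.63

Current total gain = 0.189 + 0.137 + 0.041 = 0.367.
Margin to runaway = 1 − 0.367 = 0.63.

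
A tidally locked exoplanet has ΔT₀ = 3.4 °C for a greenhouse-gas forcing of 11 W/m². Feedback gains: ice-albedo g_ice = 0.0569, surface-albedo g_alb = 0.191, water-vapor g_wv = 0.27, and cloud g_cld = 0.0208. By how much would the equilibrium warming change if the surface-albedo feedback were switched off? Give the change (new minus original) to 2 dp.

-2.16 °C

Original: g = 0.5387, ΔT = 3.4/(1−0.5387) = 7.3705 °C.
Without surface-albedo: g' = 0.3477, ΔT' = 3.4/(1−0.3477) = 5.2123 °C.
Change = 5.2123 − 7.3705 = -2.16 °C.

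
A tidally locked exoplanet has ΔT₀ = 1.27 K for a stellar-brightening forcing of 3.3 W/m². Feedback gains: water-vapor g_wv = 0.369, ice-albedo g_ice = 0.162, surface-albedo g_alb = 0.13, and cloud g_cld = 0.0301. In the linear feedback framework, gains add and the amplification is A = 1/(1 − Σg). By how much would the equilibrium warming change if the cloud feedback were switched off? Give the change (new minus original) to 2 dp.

-0.37 K

Original: g = 0.6911, ΔT = 1.27/(1−0.6911) = 4.1114 K.
Without cloud: g' = 0.661, ΔT' = 1.27/(1−0.661) = 3.7463 K.
Change = 3.7463 − 4.1114 = -0.37 K.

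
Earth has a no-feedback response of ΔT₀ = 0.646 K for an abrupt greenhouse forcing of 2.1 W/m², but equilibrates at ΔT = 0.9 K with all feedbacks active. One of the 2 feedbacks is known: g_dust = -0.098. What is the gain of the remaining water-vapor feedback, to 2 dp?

Amplification A = ΔT/ΔT₀ = 0.9/0.646 = 1.393.
Total gain g = 1 − 1/A = 1 − 1/1.393 = 0.2821.
The known gain is -0.098.
g_wv = 0.2821 + 0.098 = 0.38.

0.38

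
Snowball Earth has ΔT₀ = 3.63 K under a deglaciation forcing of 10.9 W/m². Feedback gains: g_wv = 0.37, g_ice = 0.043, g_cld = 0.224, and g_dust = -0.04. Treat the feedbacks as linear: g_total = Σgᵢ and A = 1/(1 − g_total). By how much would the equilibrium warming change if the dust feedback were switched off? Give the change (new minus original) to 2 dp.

0.99 K

Original: g = 0.597, ΔT = 3.63/(1−0.597) = 9.0074 K.
Without dust: g' = 0.637, ΔT' = 3.63/(1−0.637) = 10.0000 K.
Change = 10.0000 − 9.0074 = 0.99 K.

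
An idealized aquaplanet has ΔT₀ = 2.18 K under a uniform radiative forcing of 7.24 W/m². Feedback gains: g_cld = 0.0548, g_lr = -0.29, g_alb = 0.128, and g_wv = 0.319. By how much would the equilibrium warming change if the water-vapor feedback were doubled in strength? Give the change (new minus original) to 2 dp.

1.88 K

Original: g = 0.2118, ΔT = 2.18/(1−0.2118) = 2.7658 K.
With doubled water-vapor: g' = 0.5308, ΔT' = 2.18/(1−0.5308) = 4.6462 K.
Change = 4.6462 − 2.7658 = 1.88 K.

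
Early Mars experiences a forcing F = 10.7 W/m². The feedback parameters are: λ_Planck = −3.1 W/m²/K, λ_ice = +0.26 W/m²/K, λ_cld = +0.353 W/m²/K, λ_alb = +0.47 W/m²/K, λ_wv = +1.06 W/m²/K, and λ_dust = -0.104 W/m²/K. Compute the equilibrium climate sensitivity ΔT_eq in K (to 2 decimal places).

Net feedback parameter λ = (−3.1) + (+0.26) + (+0.353) + (+0.47) + (+1.06) + (-0.104) = -1.061 W/m²/K.
ΔT = −F/λ = −10.7/(-1.061) = 10.08 K.

10.08 K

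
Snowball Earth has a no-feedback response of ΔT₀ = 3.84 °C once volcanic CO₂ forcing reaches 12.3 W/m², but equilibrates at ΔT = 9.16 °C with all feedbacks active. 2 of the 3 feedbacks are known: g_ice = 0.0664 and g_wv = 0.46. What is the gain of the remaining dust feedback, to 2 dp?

Amplification A = ΔT/ΔT₀ = 9.16/3.84 = 2.385.
Total gain g = 1 − 1/A = 1 − 1/2.385 = 0.5807.
Known gains sum to 0.0664 + 0.46 = 0.5264.
g_dust = 0.5807 − 0.5264 = 0.05.

0.05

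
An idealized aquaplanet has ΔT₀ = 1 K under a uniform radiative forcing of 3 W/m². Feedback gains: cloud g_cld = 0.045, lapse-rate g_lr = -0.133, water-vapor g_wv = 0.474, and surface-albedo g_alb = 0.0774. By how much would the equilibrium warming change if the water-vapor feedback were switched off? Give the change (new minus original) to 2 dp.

-0.87 K

Original: g = 0.4634, ΔT = 1/(1−0.4634) = 1.8636 K.
Without water-vapor: g' = -0.0106, ΔT' = 1/(1+0.0106) = 0.9895 K.
Change = 0.9895 − 1.8636 = -0.87 K.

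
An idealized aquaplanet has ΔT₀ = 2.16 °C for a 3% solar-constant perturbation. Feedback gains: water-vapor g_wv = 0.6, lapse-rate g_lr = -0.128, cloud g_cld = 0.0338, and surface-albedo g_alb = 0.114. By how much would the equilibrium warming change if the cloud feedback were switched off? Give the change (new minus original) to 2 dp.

-0.46 °C

Original: g = 0.6198, ΔT = 2.16/(1−0.6198) = 5.6812 °C.
Without cloud: g' = 0.586, ΔT' = 2.16/(1−0.586) = 5.2174 °C.
Change = 5.2174 − 5.6812 = -0.46 °C.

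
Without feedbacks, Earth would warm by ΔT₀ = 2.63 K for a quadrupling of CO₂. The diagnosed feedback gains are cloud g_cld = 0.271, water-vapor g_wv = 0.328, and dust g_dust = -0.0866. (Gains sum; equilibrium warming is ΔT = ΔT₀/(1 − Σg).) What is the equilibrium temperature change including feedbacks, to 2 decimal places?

5.39 K

Total gain g = 0.271 + 0.328 − 0.0866 = 0.5124.
Amplification A = 1/(1 − 0.5124) = 2.051.
ΔT = 2.63 × 2.051 = 5.39 K.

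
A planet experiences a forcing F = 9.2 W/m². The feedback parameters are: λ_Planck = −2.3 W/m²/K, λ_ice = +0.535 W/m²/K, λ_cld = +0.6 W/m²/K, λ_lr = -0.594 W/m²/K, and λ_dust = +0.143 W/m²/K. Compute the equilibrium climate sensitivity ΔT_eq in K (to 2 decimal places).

Net feedback parameter λ = (−2.3) + (+0.535) + (+0.6) + (-0.594) + (+0.143) = -1.616 W/m²/K.
ΔT = −F/λ = −9.2/(-1.616) = 5.69 K.

5.69 K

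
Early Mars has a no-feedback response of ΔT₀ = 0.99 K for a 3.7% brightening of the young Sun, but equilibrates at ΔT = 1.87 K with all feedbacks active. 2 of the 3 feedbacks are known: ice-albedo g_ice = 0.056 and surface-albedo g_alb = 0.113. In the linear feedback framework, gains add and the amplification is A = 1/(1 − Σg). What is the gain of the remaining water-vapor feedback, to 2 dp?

0.30

Amplification A = ΔT/ΔT₀ = 1.87/0.99 = 1.889.
Total gain g = 1 − 1/A = 1 − 1/1.889 = 0.4706.
Known gains sum to 0.056 + 0.113 = 0.169.
g_wv = 0.4706 − 0.169 = 0.30.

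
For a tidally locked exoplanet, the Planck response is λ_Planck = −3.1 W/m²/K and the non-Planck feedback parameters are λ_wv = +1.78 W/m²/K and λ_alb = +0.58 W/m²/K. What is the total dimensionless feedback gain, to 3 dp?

0.761

Convert to gains: g_wv = 1.78/3.1 = 0.5742; g_alb = 0.58/3.1 = 0.1871.
Total gain g = 0.7613.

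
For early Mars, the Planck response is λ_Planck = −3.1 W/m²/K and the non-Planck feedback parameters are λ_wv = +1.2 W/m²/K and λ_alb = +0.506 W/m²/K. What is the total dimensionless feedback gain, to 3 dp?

0.550

Convert to gains: g_wv = 1.2/3.1 = 0.3871; g_alb = 0.506/3.1 = 0.1632.
Total gain g = 0.5503.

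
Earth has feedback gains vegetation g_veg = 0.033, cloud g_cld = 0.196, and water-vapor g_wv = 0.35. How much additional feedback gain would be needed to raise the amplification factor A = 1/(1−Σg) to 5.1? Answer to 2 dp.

0.22

Current total gain = 0.579.
Target gain for A = 5.1: g* = 1 − 1/5.1 = 0.8039.
Additional gain needed = 0.8039 − 0.579 = 0.22.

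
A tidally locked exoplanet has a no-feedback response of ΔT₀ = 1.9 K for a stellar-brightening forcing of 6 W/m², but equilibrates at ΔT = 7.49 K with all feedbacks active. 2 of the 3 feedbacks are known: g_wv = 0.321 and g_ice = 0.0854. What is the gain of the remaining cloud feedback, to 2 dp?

Amplification A = ΔT/ΔT₀ = 7.49/1.9 = 3.942.
Total gain g = 1 − 1/A = 1 − 1/3.942 = 0.7463.
Known gains sum to 0.321 + 0.0854 = 0.4064.
g_cld = 0.7463 − 0.4064 = 0.34.

0.34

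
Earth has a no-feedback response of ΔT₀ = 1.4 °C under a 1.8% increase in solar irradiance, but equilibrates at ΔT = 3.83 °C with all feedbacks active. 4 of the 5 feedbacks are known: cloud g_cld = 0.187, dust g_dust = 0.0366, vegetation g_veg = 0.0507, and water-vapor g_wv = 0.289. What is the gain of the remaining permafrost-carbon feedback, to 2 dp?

Amplification A = ΔT/ΔT₀ = 3.83/1.4 = 2.736.
Total gain g = 1 − 1/A = 1 − 1/2.736 = 0.6345.
Known gains sum to 0.187 + 0.0366 + 0.0507 + 0.289 = 0.5633.
g_pf = 0.6345 − 0.5633 = 0.07.

0.07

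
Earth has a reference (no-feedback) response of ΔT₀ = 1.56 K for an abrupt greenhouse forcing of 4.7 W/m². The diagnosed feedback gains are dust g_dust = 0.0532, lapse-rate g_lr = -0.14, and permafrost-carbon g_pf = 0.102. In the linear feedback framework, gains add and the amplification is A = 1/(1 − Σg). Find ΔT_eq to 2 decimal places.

1.58 K

Total gain g = 0.0532 − 0.14 + 0.102 = 0.0152.
Amplification A = 1/(1 − 0.0152) = 1.015.
ΔT = 1.56 × 1.015 = 1.58 K.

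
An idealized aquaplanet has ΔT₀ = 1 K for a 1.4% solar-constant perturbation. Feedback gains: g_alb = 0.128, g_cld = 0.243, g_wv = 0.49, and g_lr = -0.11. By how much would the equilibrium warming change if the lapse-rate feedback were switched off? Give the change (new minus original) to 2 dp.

3.18 K

Original: g = 0.751, ΔT = 1/(1−0.751) = 4.0161 K.
Without lapse-rate: g' = 0.861, ΔT' = 1/(1−0.861) = 7.1942 K.
Change = 7.1942 − 4.0161 = 3.18 K.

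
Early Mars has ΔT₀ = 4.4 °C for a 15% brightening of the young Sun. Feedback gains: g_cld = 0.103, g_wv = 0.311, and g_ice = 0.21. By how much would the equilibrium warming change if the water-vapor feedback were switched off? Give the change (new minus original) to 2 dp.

-5.30 °C

Original: g = 0.624, ΔT = 4.4/(1−0.624) = 11.7021 °C.
Without water-vapor: g' = 0.313, ΔT' = 4.4/(1−0.313) = 6.4047 °C.
Change = 6.4047 − 11.7021 = -5.30 °C.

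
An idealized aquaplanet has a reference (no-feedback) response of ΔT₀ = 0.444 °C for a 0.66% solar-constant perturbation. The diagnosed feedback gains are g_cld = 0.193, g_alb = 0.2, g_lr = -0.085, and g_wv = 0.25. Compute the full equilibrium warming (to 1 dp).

1.0 °C

Total gain g = 0.193 + 0.2 − 0.085 + 0.25 = 0.558.
Amplification A = 1/(1 − 0.558) = 2.262.
ΔT = 0.444 × 2.262 = 1.0 °C.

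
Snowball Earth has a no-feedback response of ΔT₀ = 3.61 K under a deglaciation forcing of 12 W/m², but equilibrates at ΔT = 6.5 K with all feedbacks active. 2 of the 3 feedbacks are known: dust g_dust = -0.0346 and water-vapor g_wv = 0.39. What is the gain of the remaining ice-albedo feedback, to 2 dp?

0.09

Amplification A = ΔT/ΔT₀ = 6.5/3.61 = 1.801.
Total gain g = 1 − 1/A = 1 − 1/1.801 = 0.4448.
Known gains sum to -0.0346 + 0.39 = 0.3554.
g_ice = 0.4448 − 0.3554 = 0.09.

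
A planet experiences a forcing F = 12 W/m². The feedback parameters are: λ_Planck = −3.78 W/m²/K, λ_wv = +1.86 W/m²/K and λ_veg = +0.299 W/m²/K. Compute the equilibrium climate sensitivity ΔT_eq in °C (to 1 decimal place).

Net feedback parameter λ = (−3.78) + (+1.86) + (+0.299) = -1.621 W/m²/K.
ΔT = −F/λ = −12/(-1.621) = 7.4 °C.

7.4 °C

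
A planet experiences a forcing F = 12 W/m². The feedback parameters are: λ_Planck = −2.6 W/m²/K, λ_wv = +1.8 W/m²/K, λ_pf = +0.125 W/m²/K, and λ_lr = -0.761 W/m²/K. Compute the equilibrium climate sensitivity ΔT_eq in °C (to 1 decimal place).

Net feedback parameter λ = (−2.6) + (+1.8) + (+0.125) + (-0.761) = -1.436 W/m²/K.
ΔT = −F/λ = −12/(-1.436) = 8.4 °C.

8.4 °C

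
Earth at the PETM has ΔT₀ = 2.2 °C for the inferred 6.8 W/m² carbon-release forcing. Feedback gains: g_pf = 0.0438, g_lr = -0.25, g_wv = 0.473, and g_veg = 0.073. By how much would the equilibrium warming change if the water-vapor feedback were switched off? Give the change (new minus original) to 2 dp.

Original: g = 0.3398, ΔT = 2.2/(1−0.3398) = 3.3323 °C.
Without water-vapor: g' = -0.1332, ΔT' = 2.2/(1+0.1332) = 1.9414 °C.
Change = 1.9414 − 3.3323 = -1.39 °C.

-1.39 °C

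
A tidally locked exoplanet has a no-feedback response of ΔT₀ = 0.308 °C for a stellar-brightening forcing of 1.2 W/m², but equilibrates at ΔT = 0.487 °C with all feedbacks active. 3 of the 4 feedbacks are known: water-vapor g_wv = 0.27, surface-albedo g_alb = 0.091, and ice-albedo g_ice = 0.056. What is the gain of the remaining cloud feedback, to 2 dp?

Amplification A = ΔT/ΔT₀ = 0.487/0.308 = 1.581.
Total gain g = 1 − 1/A = 1 − 1/1.581 = 0.3675.
Known gains sum to 0.27 + 0.091 + 0.056 = 0.417.
g_cld = 0.3675 − 0.417 = -0.05.

-0.05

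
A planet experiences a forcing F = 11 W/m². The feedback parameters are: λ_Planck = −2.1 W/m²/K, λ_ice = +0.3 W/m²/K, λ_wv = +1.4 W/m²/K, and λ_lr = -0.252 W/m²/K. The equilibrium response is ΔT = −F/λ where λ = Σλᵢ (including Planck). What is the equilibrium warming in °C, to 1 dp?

Net feedback parameter λ = (−2.1) + (+0.3) + (+1.4) + (-0.252) = -0.652 W/m²/K.
ΔT = −F/λ = −11/(-0.652) = 16.9 °C.

16.9 °C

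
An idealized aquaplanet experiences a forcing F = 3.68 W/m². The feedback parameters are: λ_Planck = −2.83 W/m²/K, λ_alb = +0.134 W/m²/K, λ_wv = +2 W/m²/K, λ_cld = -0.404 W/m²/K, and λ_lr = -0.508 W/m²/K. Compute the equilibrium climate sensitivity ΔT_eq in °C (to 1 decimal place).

2.3 °C

Net feedback parameter λ = (−2.83) + (+0.134) + (+2) + (-0.404) + (-0.508) = -1.608 W/m²/K.
ΔT = −F/λ = −3.68/(-1.608) = 2.3 °C.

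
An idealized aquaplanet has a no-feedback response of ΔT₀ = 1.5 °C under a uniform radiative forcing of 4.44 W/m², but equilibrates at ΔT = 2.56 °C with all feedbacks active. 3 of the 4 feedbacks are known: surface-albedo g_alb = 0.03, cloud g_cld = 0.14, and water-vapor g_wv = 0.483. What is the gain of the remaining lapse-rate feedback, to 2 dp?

Amplification A = ΔT/ΔT₀ = 2.56/1.5 = 1.707.
Total gain g = 1 − 1/A = 1 − 1/1.707 = 0.4142.
Known gains sum to 0.03 + 0.14 + 0.483 = 0.653.
g_lr = 0.4142 − 0.653 = -0.24.

-0.24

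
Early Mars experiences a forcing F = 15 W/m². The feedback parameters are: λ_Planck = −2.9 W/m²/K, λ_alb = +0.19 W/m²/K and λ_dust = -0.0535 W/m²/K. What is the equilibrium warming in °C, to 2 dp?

5.43 °C

Net feedback parameter λ = (−2.9) + (+0.19) + (-0.0535) = -2.7635 W/m²/K.
ΔT = −F/λ = −15/(-2.7635) = 5.43 °C.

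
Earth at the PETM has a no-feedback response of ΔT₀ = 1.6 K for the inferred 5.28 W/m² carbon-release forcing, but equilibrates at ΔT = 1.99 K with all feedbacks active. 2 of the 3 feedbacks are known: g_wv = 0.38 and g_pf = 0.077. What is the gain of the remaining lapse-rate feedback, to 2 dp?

Amplification A = ΔT/ΔT₀ = 1.99/1.6 = 1.244.
Total gain g = 1 − 1/A = 1 − 1/1.244 = 0.1961.
Known gains sum to 0.38 + 0.077 = 0.457.
g_lr = 0.1961 − 0.457 = -0.26.

-0.26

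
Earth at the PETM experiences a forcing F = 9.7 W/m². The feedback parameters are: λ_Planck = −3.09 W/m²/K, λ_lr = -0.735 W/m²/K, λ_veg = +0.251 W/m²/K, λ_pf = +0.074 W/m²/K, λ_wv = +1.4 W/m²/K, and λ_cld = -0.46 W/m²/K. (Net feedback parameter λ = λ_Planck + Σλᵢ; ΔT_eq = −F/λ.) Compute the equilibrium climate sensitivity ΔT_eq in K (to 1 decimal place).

3.8 K

Net feedback parameter λ = (−3.09) + (-0.735) + (+0.251) + (+0.074) + (+1.4) + (-0.46) = -2.56 W/m²/K.
ΔT = −F/λ = −9.7/(-2.56) = 3.8 K.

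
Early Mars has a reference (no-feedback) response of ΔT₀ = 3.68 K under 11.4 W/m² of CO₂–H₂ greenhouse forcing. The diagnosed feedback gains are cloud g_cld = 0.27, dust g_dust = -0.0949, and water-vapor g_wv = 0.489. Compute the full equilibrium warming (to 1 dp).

11.0 K

Total gain g = 0.27 − 0.0949 + 0.489 = 0.6641.
Amplification A = 1/(1 − 0.6641) = 2.977.
ΔT = 3.68 × 2.977 = 11.0 K.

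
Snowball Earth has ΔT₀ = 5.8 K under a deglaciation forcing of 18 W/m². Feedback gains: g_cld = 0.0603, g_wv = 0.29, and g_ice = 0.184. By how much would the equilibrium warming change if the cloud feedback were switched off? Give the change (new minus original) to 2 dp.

-1.43 K

Original: g = 0.5343, ΔT = 5.8/(1−0.5343) = 12.4544 K.
Without cloud: g' = 0.474, ΔT' = 5.8/(1−0.474) = 11.0266 K.
Change = 11.0266 − 12.4544 = -1.43 K.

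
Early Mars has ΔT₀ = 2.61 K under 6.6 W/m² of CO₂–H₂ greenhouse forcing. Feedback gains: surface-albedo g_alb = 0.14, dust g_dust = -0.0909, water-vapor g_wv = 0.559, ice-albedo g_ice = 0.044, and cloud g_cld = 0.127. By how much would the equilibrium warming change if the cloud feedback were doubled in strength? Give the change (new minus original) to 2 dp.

Original: g = 0.7791, ΔT = 2.61/(1−0.7791) = 11.8153 K.
With doubled cloud: g' = 0.9061, ΔT' = 2.61/(1−0.9061) = 27.7955 K.
Change = 27.7955 − 11.8153 = 15.98 K.

15.98 K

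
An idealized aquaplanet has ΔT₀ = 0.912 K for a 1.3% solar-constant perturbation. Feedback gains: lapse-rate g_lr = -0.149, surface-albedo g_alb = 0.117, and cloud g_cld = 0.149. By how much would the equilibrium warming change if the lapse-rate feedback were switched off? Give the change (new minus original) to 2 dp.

0.21 K

Original: g = 0.117, ΔT = 0.912/(1−0.117) = 1.0328 K.
Without lapse-rate: g' = 0.266, ΔT' = 0.912/(1−0.266) = 1.2425 K.
Change = 1.2425 − 1.0328 = 0.21 K.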